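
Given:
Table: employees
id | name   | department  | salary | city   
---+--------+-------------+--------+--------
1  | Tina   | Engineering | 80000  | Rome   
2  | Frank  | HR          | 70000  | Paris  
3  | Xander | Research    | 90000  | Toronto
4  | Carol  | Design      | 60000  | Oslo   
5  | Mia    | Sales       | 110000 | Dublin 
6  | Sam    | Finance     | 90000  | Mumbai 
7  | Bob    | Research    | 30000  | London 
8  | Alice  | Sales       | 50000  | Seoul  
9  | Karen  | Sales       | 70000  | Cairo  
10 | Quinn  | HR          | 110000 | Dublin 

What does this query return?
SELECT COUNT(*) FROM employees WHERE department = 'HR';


Counting rows where department = 'HR'
  Frank -> MATCH
  Quinn -> MATCH


2


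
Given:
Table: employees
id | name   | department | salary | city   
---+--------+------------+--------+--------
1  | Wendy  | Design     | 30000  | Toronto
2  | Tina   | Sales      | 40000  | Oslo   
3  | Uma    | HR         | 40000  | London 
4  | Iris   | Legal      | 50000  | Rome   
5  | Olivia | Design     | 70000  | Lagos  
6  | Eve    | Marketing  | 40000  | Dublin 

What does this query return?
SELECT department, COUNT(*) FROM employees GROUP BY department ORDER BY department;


Assigning each row to its department group:
  Wendy -> Design
  Tina -> Sales
  Uma -> HR
  Iris -> Legal
  Olivia -> Design
  Eve -> Marketing


5 groups:
Design, 2
HR, 1
Legal, 1
Marketing, 1
Sales, 1


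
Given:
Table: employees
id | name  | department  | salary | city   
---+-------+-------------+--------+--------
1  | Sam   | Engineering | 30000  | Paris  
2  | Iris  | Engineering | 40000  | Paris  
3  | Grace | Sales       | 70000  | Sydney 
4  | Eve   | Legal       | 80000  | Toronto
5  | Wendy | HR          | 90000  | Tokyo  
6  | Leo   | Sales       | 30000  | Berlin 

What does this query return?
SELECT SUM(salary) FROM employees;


SUM(salary) = 30000 + 40000 + 70000 + 80000 + 90000 + 30000 = 340000

340000


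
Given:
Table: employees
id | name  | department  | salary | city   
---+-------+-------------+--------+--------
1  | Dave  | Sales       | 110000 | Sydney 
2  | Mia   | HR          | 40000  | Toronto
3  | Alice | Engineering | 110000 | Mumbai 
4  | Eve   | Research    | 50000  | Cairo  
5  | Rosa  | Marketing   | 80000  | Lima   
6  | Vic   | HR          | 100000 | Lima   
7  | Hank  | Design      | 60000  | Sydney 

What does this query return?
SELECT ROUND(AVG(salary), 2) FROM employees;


SUM(salary) = 550000
COUNT = 7
ROUND(AVG, 2) = ROUND(550000 / 7, 2) = 78571.43

78571.43


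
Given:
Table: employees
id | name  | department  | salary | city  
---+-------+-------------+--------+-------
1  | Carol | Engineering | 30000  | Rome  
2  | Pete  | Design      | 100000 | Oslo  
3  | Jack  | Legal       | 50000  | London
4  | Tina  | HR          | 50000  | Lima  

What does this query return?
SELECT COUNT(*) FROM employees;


COUNT(*) counts all rows

4


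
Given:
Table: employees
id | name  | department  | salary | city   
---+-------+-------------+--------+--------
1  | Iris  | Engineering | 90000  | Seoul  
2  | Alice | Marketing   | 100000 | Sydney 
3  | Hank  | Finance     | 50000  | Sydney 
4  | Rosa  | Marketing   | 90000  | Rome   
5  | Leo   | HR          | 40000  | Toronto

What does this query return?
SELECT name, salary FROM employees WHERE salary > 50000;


Filtering: salary > 50000
Matching: 3 rows

3 rows:
Iris, 90000
Alice, 100000
Rosa, 90000


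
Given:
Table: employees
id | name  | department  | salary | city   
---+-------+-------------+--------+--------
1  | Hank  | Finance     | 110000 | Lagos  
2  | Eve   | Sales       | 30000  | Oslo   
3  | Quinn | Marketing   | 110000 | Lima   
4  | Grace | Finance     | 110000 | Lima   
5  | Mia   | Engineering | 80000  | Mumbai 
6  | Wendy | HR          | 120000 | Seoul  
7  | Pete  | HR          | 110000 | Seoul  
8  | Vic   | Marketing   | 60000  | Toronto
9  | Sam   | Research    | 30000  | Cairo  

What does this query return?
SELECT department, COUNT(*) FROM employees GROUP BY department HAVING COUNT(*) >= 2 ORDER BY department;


Groups with count >= 2:
  Finance: 2 -> PASS
  HR: 2 -> PASS
  Marketing: 2 -> PASS
  Engineering: 1 -> filtered out
  Research: 1 -> filtered out
  Sales: 1 -> filtered out


3 groups:
Finance, 2
HR, 2
Marketing, 2


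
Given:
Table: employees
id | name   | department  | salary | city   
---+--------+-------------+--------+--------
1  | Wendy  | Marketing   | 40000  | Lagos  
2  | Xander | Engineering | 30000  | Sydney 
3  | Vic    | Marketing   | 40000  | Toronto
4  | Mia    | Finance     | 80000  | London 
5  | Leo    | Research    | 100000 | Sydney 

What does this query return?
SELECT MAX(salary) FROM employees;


Salaries: 40000, 30000, 40000, 80000, 100000
MAX = 100000

100000


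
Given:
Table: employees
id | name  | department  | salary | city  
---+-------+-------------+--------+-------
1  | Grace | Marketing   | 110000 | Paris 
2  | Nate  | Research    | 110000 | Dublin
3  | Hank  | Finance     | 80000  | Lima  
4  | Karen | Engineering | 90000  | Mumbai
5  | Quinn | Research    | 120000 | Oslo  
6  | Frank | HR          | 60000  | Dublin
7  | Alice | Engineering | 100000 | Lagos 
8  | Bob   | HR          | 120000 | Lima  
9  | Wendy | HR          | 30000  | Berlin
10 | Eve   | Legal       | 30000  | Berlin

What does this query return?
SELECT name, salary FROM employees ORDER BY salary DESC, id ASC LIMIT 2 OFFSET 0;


Sort by salary DESC (id ASC tiebreak), then skip 0 and take 2
Rows 1 through 2

2 rows:
Quinn, 120000
Bob, 120000


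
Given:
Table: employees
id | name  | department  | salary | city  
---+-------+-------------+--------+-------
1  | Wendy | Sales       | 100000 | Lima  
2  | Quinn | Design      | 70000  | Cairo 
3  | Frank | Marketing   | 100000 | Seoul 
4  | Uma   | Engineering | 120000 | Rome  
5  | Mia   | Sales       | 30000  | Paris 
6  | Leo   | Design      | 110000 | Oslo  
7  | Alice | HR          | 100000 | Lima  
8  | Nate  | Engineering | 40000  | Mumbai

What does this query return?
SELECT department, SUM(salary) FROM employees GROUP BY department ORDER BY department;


Summing salary within each department:
  Design: 70000 + 110000 = 180000
  Engineering: 120000 + 40000 = 160000
  HR: 100000 = 100000
  Marketing: 100000 = 100000
  Sales: 100000 + 30000 = 130000


5 groups:
Design, 180000
Engineering, 160000
HR, 100000
Marketing, 100000
Sales, 130000


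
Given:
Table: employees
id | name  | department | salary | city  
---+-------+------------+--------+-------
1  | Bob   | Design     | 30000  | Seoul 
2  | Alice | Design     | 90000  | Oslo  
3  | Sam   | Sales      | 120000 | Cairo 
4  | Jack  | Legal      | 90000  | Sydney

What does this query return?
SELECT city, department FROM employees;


Projecting columns: city, department

4 rows:
Seoul, Design
Oslo, Design
Cairo, Sales
Sydney, Legal


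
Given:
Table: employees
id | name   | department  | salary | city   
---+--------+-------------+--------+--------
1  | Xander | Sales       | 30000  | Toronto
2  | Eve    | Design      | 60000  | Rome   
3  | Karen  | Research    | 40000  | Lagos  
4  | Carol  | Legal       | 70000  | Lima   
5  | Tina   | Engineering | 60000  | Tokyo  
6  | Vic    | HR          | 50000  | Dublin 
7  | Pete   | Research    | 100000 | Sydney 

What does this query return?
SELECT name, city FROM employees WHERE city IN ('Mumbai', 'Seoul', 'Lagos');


Filtering: city IN ('Mumbai', 'Seoul', 'Lagos')
Matching: 1 rows

1 rows:
Karen, Lagos


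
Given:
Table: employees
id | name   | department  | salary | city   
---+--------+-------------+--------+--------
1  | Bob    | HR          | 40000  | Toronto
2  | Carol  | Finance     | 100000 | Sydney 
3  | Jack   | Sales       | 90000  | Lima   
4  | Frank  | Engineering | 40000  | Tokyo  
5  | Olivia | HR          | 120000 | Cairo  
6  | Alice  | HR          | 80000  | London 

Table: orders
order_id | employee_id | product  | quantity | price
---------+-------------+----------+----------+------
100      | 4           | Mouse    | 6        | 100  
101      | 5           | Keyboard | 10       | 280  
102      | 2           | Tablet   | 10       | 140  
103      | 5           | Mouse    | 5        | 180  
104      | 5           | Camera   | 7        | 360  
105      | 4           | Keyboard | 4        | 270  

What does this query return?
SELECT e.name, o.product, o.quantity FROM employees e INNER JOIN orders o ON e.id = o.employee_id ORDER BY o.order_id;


Joining employees.id = orders.employee_id:
  employee Frank (id=4) -> order Mouse
  employee Olivia (id=5) -> order Keyboard
  employee Carol (id=2) -> order Tablet
  employee Olivia (id=5) -> order Mouse
  employee Olivia (id=5) -> order Camera
  employee Frank (id=4) -> order Keyboard


6 rows:
Frank, Mouse, 6
Olivia, Keyboard, 10
Carol, Tablet, 10
Olivia, Mouse, 5
Olivia, Camera, 7
Frank, Keyboard, 4


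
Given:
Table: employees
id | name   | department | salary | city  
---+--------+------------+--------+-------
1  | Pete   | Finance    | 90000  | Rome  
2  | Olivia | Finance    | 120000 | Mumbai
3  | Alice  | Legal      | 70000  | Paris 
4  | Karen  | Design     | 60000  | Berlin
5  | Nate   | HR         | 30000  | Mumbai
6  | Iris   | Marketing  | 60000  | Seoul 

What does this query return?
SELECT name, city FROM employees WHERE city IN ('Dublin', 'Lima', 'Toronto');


Filtering: city IN ('Dublin', 'Lima', 'Toronto')
Matching: 0 rows

Empty result set (0 rows)


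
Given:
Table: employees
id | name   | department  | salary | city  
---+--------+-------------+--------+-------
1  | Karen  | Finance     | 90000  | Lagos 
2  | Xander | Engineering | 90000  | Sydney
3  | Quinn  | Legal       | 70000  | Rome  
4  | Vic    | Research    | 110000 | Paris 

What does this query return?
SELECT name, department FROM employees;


Projecting columns: name, department

4 rows:
Karen, Finance
Xander, Engineering
Quinn, Legal
Vic, Research


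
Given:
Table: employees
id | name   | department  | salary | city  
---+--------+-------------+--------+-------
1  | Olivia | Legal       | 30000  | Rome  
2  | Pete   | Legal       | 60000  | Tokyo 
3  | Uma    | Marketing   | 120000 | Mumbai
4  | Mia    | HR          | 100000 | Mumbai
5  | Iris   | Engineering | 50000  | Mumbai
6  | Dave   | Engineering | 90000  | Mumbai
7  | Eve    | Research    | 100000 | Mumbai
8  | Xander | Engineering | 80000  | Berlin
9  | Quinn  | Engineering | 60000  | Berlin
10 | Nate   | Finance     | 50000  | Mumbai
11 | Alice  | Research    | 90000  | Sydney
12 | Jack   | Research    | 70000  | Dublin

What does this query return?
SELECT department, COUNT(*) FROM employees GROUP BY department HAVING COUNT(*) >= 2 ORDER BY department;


Groups with count >= 2:
  Engineering: 4 -> PASS
  Legal: 2 -> PASS
  Research: 3 -> PASS
  Finance: 1 -> filtered out
  HR: 1 -> filtered out
  Marketing: 1 -> filtered out


3 groups:
Engineering, 4
Legal, 2
Research, 3


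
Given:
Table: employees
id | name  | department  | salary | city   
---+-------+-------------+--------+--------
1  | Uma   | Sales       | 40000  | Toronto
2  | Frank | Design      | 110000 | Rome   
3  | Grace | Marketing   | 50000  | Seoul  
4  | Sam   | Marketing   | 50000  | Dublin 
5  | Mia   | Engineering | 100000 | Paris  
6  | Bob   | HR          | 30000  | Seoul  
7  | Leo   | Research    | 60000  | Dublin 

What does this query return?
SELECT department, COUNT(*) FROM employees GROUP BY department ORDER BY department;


Assigning each row to its department group:
  Uma -> Sales
  Frank -> Design
  Grace -> Marketing
  Sam -> Marketing
  Mia -> Engineering
  Bob -> HR
  Leo -> Research


6 groups:
Design, 1
Engineering, 1
HR, 1
Marketing, 2
Research, 1
Sales, 1


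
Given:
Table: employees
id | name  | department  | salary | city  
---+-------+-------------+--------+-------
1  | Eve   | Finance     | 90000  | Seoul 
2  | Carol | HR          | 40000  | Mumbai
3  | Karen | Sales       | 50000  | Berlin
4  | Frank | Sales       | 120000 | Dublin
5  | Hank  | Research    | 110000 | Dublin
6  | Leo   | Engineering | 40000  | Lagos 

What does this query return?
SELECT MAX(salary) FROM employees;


Salaries: 90000, 40000, 50000, 120000, 110000, 40000
MAX = 120000

120000


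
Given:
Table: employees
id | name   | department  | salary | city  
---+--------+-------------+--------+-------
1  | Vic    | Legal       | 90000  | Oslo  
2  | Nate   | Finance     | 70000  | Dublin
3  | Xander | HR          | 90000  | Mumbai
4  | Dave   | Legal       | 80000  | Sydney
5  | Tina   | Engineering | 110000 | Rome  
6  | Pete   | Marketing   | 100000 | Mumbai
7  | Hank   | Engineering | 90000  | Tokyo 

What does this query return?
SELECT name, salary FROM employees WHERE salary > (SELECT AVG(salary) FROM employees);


Subquery: AVG(salary) = 90000.0
Filtering: salary > 90000.0
  Tina (110000) -> MATCH
  Pete (100000) -> MATCH


2 rows:
Tina, 110000
Pete, 100000


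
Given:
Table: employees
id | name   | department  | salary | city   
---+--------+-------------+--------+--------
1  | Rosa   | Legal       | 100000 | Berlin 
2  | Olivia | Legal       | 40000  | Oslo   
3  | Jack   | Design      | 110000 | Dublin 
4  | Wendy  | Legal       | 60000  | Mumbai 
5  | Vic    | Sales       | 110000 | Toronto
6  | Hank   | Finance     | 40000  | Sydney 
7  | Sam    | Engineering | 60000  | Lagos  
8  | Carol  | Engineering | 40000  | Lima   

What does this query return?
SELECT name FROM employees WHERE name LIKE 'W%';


LIKE 'W%' matches names starting with 'W'
Matching: 1

1 rows:
Wendy


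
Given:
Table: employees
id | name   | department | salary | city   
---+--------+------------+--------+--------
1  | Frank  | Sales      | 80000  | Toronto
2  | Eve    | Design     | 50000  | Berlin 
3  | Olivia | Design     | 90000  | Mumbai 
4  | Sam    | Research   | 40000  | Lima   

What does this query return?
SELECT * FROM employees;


SELECT * returns all 4 rows with all columns

4 rows:
1, Frank, Sales, 80000, Toronto
2, Eve, Design, 50000, Berlin
3, Olivia, Design, 90000, Mumbai
4, Sam, Research, 40000, Lima


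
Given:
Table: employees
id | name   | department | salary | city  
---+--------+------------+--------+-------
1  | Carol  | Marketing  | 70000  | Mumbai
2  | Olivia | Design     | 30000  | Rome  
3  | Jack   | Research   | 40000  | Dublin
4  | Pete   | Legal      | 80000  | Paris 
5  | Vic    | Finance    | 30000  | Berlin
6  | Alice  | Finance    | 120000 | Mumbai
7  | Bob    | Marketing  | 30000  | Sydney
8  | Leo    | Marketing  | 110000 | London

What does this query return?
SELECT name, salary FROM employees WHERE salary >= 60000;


Filtering: salary >= 60000
Matching: 4 rows

4 rows:
Carol, 70000
Pete, 80000
Alice, 120000
Leo, 110000


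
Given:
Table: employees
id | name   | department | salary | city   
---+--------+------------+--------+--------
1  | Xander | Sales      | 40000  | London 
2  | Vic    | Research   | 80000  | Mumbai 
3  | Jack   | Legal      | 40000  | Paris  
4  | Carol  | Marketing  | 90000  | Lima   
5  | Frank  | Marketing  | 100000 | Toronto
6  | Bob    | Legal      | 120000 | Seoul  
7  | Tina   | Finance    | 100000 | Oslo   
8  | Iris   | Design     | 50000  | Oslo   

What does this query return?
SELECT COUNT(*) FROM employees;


COUNT(*) counts all rows

8


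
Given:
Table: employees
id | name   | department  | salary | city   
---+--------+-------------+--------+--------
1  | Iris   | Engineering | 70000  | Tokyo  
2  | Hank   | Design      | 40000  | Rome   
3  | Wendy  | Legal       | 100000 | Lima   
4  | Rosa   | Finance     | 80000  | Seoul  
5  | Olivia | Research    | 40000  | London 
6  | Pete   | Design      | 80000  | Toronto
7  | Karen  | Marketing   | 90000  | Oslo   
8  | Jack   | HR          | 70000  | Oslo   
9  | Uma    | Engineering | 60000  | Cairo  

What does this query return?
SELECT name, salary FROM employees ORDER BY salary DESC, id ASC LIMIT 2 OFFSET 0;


Sort by salary DESC (id ASC tiebreak), then skip 0 and take 2
Rows 1 through 2

2 rows:
Wendy, 100000
Karen, 90000


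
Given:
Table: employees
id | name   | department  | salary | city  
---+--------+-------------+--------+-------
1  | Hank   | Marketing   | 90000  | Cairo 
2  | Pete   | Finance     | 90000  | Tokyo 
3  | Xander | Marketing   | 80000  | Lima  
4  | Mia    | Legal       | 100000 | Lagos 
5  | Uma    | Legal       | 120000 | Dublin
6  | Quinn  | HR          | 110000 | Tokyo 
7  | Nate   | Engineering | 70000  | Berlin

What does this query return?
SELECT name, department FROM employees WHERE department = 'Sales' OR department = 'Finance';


Filtering: department = 'Sales' OR 'Finance'
Matching: 1 rows

1 rows:
Pete, Finance


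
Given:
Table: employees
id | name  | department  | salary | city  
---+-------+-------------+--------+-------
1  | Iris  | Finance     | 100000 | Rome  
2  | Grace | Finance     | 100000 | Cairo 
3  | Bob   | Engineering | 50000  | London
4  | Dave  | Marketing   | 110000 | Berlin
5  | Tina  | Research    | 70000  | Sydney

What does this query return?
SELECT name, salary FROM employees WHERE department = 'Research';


Filtering: department = 'Research'
Matching rows: 1

1 rows:
Tina, 70000


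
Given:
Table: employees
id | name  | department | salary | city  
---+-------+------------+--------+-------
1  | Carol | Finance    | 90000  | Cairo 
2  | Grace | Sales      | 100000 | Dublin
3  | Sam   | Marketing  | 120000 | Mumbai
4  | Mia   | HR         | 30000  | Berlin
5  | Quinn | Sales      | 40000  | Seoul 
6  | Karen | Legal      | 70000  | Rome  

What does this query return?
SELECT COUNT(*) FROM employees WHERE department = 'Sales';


Counting rows where department = 'Sales'
  Grace -> MATCH
  Quinn -> MATCH


2


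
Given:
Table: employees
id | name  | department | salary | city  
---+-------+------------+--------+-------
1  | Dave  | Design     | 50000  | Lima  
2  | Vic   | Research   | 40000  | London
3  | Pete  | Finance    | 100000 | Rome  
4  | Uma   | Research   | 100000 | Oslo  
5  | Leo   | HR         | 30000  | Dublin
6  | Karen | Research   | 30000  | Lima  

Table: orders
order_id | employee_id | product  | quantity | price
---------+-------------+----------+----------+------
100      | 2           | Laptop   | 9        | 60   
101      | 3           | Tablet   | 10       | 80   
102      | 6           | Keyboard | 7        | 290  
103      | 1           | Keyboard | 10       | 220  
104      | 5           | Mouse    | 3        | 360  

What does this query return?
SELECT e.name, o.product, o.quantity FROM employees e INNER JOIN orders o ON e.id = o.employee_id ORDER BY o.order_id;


Joining employees.id = orders.employee_id:
  employee Vic (id=2) -> order Laptop
  employee Pete (id=3) -> order Tablet
  employee Karen (id=6) -> order Keyboard
  employee Dave (id=1) -> order Keyboard
  employee Leo (id=5) -> order Mouse


5 rows:
Vic, Laptop, 9
Pete, Tablet, 10
Karen, Keyboard, 7
Dave, Keyboard, 10
Leo, Mouse, 3


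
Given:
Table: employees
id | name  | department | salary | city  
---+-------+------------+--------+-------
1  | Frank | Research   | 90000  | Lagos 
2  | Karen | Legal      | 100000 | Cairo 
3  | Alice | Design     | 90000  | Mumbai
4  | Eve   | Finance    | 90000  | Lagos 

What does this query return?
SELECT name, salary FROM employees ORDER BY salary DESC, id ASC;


Sorting by salary DESC, then id ASC for ties

4 rows:
Karen, 100000
Frank, 90000
Alice, 90000
Eve, 90000


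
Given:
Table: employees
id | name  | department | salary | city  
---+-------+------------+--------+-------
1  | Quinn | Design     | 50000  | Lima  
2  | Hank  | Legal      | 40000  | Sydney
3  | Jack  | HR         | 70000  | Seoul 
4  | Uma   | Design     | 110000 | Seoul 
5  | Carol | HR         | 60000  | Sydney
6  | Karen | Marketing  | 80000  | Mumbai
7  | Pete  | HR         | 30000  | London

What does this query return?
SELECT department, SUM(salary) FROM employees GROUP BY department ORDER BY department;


Summing salary within each department:
  Design: 50000 + 110000 = 160000
  HR: 70000 + 60000 + 30000 = 160000
  Legal: 40000 = 40000
  Marketing: 80000 = 80000


4 groups:
Design, 160000
HR, 160000
Legal, 40000
Marketing, 80000


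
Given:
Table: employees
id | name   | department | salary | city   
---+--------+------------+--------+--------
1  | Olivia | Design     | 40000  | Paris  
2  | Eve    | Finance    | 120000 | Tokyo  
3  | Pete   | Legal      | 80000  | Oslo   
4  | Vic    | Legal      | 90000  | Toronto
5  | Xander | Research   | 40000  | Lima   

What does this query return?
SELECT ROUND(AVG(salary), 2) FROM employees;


SUM(salary) = 370000
COUNT = 5
ROUND(AVG, 2) = ROUND(370000 / 5, 2) = 74000.0

74000.0


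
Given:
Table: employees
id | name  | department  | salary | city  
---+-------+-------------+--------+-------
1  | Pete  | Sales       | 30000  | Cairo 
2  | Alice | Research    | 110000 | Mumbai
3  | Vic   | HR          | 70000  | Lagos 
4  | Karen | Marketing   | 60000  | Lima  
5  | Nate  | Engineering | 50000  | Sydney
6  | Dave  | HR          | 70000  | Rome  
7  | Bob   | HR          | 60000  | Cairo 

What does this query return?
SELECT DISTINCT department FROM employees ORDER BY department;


All 'department' values (row order): Sales, Research, HR, Marketing, Engineering, HR, HR
Removing duplicates leaves 5 unique value(s).

5 values:
Engineering
HR
Marketing
Research
Sales


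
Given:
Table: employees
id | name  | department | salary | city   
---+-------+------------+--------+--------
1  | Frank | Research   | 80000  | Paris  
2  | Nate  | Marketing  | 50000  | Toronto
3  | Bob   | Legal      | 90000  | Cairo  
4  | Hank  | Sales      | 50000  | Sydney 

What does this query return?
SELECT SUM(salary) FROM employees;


SUM(salary) = 80000 + 50000 + 90000 + 50000 = 270000

270000


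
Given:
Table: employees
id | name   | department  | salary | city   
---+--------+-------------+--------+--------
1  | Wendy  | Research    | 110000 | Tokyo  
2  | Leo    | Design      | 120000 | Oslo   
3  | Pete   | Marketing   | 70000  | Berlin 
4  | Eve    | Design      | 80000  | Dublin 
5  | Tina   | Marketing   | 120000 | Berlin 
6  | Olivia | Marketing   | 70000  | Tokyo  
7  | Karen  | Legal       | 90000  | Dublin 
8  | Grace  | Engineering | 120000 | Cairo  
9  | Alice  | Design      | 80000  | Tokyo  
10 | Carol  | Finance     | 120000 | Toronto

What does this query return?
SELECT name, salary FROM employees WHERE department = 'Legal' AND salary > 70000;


Filtering: department = 'Legal' AND salary > 70000
Matching: 1 rows

1 rows:
Karen, 90000


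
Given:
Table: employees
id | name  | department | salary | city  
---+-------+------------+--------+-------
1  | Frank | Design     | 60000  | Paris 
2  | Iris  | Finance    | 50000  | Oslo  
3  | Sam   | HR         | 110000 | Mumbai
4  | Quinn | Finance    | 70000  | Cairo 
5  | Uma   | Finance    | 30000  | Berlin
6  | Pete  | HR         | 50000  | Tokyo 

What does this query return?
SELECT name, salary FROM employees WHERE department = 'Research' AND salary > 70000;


Filtering: department = 'Research' AND salary > 70000
Matching: 0 rows

Empty result set (0 rows)


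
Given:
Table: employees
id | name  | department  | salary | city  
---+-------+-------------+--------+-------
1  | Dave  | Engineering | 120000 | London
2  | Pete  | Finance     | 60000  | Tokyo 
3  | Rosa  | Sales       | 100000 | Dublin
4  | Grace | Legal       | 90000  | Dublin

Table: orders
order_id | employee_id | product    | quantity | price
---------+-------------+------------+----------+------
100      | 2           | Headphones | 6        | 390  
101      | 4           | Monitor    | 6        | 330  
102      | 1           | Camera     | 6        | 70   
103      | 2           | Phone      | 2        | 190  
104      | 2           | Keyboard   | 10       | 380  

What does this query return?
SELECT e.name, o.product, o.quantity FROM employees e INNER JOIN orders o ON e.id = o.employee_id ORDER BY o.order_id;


Joining employees.id = orders.employee_id:
  employee Pete (id=2) -> order Headphones
  employee Grace (id=4) -> order Monitor
  employee Dave (id=1) -> order Camera
  employee Pete (id=2) -> order Phone
  employee Pete (id=2) -> order Keyboard


5 rows:
Pete, Headphones, 6
Grace, Monitor, 6
Dave, Camera, 6
Pete, Phone, 2
Pete, Keyboard, 10


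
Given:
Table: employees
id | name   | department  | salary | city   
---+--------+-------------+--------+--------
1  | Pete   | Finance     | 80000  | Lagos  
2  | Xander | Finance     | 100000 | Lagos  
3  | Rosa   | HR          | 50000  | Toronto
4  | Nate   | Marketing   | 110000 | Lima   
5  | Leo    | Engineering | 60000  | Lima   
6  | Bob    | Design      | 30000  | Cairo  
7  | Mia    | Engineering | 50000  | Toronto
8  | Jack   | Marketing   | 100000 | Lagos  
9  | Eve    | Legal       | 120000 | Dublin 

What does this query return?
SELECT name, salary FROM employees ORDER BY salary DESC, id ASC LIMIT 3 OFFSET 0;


Sort by salary DESC (id ASC tiebreak), then skip 0 and take 3
Rows 1 through 3

3 rows:
Eve, 120000
Nate, 110000
Xander, 100000


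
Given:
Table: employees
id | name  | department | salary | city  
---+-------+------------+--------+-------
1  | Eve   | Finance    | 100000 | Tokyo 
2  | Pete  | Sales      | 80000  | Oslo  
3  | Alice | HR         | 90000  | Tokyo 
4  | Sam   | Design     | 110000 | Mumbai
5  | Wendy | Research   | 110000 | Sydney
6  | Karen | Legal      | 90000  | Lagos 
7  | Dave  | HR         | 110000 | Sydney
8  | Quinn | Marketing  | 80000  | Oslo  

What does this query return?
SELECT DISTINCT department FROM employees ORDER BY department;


All 'department' values (row order): Finance, Sales, HR, Design, Research, Legal, HR, Marketing
Removing duplicates leaves 7 unique value(s).

7 values:
Design
Finance
HR
Legal
Marketing
Research
Sales


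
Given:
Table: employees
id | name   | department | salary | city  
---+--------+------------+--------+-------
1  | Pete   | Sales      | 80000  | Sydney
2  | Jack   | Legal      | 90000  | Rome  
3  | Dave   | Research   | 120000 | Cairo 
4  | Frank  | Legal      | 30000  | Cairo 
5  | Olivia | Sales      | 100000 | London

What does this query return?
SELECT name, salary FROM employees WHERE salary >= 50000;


Filtering: salary >= 50000
Matching: 4 rows

4 rows:
Pete, 80000
Jack, 90000
Dave, 120000
Olivia, 100000


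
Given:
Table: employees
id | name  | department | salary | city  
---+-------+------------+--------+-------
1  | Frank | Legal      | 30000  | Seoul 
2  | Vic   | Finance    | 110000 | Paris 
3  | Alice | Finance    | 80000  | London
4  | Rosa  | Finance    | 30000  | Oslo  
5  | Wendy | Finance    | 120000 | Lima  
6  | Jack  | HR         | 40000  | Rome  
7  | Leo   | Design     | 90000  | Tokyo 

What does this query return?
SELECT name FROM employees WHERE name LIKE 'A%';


LIKE 'A%' matches names starting with 'A'
Matching: 1

1 rows:
Alice


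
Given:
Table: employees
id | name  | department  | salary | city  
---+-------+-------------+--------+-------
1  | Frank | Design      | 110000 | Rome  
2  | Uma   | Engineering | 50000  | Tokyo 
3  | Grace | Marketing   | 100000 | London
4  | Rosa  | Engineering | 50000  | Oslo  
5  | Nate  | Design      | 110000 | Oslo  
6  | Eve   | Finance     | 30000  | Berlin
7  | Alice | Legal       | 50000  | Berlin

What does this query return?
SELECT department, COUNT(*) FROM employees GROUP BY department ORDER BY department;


Assigning each row to its department group:
  Frank -> Design
  Uma -> Engineering
  Grace -> Marketing
  Rosa -> Engineering
  Nate -> Design
  Eve -> Finance
  Alice -> Legal


5 groups:
Design, 2
Engineering, 2
Finance, 1
Legal, 1
Marketing, 1


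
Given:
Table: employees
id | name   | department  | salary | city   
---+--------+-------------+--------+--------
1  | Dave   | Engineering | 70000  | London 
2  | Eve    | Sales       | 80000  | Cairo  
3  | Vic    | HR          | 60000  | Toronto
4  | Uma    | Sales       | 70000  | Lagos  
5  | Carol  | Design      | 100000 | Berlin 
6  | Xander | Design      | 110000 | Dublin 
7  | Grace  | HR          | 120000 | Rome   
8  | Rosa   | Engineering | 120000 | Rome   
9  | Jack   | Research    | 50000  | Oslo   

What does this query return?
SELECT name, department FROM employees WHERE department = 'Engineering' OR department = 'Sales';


Filtering: department = 'Engineering' OR 'Sales'
Matching: 4 rows

4 rows:
Dave, Engineering
Eve, Sales
Uma, Sales
Rosa, Engineering


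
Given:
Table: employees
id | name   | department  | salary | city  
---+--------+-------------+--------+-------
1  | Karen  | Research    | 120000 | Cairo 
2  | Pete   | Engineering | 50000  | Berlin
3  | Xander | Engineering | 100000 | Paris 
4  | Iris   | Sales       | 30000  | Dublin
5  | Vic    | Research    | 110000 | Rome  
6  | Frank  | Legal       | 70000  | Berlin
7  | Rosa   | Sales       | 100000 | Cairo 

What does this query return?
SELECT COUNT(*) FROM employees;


COUNT(*) counts all rows

7


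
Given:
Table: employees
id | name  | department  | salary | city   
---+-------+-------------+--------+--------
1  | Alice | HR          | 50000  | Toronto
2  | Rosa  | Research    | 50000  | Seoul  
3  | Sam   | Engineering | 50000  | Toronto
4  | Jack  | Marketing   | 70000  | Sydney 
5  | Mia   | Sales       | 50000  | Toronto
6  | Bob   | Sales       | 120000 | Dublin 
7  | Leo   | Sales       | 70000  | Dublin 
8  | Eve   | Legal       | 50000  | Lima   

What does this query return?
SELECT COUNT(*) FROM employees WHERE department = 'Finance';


Counting rows where department = 'Finance'


0


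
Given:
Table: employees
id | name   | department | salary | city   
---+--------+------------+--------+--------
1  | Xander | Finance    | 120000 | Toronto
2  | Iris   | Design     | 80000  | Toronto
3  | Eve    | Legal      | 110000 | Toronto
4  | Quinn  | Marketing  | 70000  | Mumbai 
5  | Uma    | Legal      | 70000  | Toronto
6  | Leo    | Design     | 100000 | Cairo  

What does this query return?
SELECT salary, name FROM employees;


Projecting columns: salary, name

6 rows:
120000, Xander
80000, Iris
110000, Eve
70000, Quinn
70000, Uma
100000, Leo


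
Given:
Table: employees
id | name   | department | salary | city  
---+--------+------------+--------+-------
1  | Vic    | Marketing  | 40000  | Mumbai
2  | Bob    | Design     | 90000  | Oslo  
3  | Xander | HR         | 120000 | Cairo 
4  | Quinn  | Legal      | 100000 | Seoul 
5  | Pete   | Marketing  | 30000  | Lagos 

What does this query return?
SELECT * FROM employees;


SELECT * returns all 5 rows with all columns

5 rows:
1, Vic, Marketing, 40000, Mumbai
2, Bob, Design, 90000, Oslo
3, Xander, HR, 120000, Cairo
4, Quinn, Legal, 100000, Seoul
5, Pete, Marketing, 30000, Lagos


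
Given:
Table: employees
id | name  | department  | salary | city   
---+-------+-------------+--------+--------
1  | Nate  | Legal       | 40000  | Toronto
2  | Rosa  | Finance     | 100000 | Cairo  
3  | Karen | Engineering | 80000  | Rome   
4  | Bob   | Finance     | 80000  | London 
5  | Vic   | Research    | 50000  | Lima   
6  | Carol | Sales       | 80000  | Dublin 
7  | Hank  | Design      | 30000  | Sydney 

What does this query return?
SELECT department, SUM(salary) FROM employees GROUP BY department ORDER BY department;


Summing salary within each department:
  Design: 30000 = 30000
  Engineering: 80000 = 80000
  Finance: 100000 + 80000 = 180000
  Legal: 40000 = 40000
  Research: 50000 = 50000
  Sales: 80000 = 80000


6 groups:
Design, 30000
Engineering, 80000
Finance, 180000
Legal, 40000
Research, 50000
Sales, 80000


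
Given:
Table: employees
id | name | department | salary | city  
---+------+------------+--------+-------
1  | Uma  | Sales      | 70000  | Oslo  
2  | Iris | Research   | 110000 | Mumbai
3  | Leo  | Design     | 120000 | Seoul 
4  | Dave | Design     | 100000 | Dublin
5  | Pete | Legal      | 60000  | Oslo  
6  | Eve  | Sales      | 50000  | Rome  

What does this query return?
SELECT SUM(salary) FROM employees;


SUM(salary) = 70000 + 110000 + 120000 + 100000 + 60000 + 50000 = 510000

510000


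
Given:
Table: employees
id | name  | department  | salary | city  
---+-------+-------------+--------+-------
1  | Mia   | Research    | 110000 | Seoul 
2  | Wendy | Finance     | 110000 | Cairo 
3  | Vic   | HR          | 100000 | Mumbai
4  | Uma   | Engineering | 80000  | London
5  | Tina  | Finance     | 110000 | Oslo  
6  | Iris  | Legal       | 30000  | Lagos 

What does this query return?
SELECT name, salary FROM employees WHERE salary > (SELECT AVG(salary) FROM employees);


Subquery: AVG(salary) = 90000.0
Filtering: salary > 90000.0
  Mia (110000) -> MATCH
  Wendy (110000) -> MATCH
  Vic (100000) -> MATCH
  Tina (110000) -> MATCH


4 rows:
Mia, 110000
Wendy, 110000
Vic, 100000
Tina, 110000


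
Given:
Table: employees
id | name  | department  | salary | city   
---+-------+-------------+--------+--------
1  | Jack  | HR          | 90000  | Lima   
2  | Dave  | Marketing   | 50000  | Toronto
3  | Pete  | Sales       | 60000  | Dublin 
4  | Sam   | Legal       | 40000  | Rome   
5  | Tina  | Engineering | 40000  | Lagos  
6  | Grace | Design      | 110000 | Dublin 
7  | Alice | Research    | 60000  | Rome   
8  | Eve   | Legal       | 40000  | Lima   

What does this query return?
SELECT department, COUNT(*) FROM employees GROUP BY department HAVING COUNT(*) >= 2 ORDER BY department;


Groups with count >= 2:
  Legal: 2 -> PASS
  Design: 1 -> filtered out
  Engineering: 1 -> filtered out
  HR: 1 -> filtered out
  Marketing: 1 -> filtered out
  Research: 1 -> filtered out
  Sales: 1 -> filtered out


1 groups:
Legal, 2


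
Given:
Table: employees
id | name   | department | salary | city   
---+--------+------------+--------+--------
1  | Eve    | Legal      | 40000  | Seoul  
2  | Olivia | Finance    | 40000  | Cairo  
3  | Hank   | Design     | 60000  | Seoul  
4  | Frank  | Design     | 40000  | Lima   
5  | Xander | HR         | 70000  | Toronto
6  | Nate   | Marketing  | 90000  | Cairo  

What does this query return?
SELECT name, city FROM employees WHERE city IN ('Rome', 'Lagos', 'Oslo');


Filtering: city IN ('Rome', 'Lagos', 'Oslo')
Matching: 0 rows

Empty result set (0 rows)


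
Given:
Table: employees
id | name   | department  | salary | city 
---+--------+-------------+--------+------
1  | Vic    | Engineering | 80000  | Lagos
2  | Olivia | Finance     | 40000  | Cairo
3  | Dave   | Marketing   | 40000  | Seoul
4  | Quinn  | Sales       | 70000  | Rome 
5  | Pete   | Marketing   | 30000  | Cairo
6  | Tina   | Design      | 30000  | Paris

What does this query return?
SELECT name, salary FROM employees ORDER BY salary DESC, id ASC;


Sorting by salary DESC, then id ASC for ties

6 rows:
Vic, 80000
Quinn, 70000
Olivia, 40000
Dave, 40000
Pete, 30000
Tina, 30000


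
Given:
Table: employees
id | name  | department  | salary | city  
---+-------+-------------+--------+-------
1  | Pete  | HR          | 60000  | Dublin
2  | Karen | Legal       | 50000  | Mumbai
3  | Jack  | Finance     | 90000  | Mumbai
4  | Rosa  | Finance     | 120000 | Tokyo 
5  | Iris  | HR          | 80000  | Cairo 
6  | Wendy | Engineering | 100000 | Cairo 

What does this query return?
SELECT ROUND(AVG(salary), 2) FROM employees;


SUM(salary) = 500000
COUNT = 6
ROUND(AVG, 2) = ROUND(500000 / 6, 2) = 83333.33

83333.33


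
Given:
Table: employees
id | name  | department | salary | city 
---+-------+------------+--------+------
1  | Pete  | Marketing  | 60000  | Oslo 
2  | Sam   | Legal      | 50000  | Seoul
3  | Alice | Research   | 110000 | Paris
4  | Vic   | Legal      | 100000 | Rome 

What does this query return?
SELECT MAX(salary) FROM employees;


Salaries: 60000, 50000, 110000, 100000
MAX = 110000

110000


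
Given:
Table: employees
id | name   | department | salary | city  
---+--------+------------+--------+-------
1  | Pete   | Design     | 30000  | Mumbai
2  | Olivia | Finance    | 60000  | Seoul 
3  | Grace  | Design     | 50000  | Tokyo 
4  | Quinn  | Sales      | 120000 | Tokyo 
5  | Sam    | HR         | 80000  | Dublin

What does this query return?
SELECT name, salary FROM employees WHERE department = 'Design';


Filtering: department = 'Design'
Matching rows: 2

2 rows:
Pete, 30000
Grace, 50000


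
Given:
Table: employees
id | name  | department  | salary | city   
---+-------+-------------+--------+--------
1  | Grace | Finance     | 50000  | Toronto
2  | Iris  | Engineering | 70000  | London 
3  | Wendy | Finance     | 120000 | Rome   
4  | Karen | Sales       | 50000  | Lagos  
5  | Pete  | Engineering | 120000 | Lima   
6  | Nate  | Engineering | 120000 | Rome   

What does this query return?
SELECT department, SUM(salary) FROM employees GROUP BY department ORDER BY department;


Summing salary within each department:
  Engineering: 70000 + 120000 + 120000 = 310000
  Finance: 50000 + 120000 = 170000
  Sales: 50000 = 50000


3 groups:
Engineering, 310000
Finance, 170000
Sales, 50000


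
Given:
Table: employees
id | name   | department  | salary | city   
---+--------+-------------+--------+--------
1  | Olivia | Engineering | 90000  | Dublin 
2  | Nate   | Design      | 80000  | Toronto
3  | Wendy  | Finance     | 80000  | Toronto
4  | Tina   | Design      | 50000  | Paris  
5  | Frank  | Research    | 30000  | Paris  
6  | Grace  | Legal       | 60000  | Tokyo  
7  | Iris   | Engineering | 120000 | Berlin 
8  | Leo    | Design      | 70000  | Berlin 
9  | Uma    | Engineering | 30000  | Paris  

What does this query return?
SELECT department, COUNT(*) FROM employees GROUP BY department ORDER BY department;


Assigning each row to its department group:
  Olivia -> Engineering
  Nate -> Design
  Wendy -> Finance
  Tina -> Design
  Frank -> Research
  Grace -> Legal
  Iris -> Engineering
  Leo -> Design
  Uma -> Engineering


5 groups:
Design, 3
Engineering, 3
Finance, 1
Legal, 1
Research, 1


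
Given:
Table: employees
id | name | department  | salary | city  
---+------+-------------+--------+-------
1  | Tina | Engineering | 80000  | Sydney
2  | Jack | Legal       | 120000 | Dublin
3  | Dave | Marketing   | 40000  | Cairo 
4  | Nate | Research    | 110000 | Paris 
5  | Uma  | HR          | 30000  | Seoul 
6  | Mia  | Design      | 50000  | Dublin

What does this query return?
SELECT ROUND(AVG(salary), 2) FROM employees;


SUM(salary) = 430000
COUNT = 6
ROUND(AVG, 2) = ROUND(430000 / 6, 2) = 71666.67

71666.67


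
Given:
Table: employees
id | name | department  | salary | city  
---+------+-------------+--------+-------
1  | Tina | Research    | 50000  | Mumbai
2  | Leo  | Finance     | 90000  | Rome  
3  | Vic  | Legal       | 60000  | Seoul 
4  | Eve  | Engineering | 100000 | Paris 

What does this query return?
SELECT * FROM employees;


SELECT * returns all 4 rows with all columns

4 rows:
1, Tina, Research, 50000, Mumbai
2, Leo, Finance, 90000, Rome
3, Vic, Legal, 60000, Seoul
4, Eve, Engineering, 100000, Paris


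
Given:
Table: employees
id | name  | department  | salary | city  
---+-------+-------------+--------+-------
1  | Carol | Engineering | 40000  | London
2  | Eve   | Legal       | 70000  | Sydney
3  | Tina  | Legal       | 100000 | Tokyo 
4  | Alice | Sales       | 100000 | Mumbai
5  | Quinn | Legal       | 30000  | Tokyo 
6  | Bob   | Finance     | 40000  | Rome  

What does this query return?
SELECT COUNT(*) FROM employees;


COUNT(*) counts all rows

6


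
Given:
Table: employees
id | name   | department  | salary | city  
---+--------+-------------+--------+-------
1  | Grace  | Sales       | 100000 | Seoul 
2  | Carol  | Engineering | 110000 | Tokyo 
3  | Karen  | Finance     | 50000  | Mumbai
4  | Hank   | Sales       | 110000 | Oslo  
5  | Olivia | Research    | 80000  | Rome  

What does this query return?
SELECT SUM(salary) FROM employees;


SUM(salary) = 100000 + 110000 + 50000 + 110000 + 80000 = 450000

450000


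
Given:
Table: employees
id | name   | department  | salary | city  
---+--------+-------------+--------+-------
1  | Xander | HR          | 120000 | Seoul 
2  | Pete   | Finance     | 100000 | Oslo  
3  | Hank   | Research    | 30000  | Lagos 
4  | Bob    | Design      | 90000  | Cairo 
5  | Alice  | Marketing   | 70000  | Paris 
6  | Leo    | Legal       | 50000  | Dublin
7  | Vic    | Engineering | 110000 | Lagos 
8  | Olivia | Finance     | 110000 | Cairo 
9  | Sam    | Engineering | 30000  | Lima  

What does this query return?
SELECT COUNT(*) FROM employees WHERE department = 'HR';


Counting rows where department = 'HR'
  Xander -> MATCH


1
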